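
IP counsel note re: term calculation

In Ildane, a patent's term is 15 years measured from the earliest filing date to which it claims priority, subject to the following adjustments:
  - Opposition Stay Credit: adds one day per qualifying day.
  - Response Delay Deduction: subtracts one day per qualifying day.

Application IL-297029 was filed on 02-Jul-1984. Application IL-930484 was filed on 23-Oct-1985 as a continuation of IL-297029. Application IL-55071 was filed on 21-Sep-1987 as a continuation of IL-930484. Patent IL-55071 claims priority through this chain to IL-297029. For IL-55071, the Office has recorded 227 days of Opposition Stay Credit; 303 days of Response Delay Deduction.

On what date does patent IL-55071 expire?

Earliest priority filing: 2 July 1984.
Base term: 2 July 1984 + 15 years → 2 July 1999.
Opposition Stay Credit: +227 days → 14 February 2000.
Response Delay Deduction: −303 days → 17 April 1999.

1999-04-17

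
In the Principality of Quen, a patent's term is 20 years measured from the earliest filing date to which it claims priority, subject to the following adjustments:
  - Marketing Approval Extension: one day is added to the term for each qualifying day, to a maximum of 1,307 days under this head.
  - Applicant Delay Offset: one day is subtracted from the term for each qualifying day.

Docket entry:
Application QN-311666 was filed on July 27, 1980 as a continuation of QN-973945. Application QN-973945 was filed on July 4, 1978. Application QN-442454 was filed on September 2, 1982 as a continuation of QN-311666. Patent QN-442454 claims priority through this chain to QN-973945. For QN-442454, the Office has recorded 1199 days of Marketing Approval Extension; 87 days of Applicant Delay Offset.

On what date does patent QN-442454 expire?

Earliest priority filing: 4 July 1978.
Base term: 4 July 1978 + 20 years → 4 July 1998.
Marketing Approval Extension: 1199 days (within the 1307-day cap) → +1199 days → 15 October 2001.
Applicant Delay Offset: −87 days → 20 July 2001.

July 20, 2001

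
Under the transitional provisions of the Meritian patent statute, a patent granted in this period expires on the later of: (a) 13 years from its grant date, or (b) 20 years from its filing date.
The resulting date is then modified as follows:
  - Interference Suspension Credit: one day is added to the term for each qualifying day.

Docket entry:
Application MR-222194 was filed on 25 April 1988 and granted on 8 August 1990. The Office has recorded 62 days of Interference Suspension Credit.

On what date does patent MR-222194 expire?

June 26, 2008

(a) grant + 13 years → 8 August 2003.
(b) filing + 20 years → 25 April 2008.
Later of the two: 25 April 2008.
Interference Suspension Credit: +62 days → 26 June 2008.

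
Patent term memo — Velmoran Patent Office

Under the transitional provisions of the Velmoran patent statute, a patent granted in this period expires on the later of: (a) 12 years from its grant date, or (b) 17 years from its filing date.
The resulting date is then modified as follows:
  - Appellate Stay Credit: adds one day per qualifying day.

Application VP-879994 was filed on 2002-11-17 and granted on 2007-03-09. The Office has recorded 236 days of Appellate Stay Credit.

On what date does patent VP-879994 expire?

2020-07-10

(a) grant + 12 years → 9 March 2019.
(b) filing + 17 years → 17 November 2019.
Later of the two: 17 November 2019.
Appellate Stay Credit: +236 days → 10 July 2020.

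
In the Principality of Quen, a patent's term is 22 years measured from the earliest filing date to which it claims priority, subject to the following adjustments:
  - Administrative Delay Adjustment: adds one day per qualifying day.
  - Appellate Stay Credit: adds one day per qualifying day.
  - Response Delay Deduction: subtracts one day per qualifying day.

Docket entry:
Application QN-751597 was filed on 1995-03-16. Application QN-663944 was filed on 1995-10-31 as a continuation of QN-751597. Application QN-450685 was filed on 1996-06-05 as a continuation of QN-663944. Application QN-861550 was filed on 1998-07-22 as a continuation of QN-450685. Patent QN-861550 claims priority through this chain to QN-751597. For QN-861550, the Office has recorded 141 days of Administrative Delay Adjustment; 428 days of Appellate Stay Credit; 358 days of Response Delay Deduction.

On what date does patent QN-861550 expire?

October 13, 2017

Earliest priority filing: 16 March 1995.
Base term: 16 March 1995 + 22 years → 16 March 2017.
Administrative Delay Adjustment: +141 days → 4 August 2017.
Appellate Stay Credit: +428 days → 6 October 2018.
Response Delay Deduction: −358 days → 13 October 2017.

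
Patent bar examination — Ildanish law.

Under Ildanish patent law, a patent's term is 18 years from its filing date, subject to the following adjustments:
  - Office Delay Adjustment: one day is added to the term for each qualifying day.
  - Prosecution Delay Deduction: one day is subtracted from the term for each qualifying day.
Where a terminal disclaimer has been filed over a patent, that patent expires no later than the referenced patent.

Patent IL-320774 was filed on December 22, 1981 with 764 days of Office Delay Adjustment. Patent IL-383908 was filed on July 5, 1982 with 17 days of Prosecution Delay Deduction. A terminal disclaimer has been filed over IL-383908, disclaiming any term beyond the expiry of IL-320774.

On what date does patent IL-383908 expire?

2000-06-18

Natural term of IL-383908:
  Base: filing + 18 years → 5 July 2000.
  Prosecution Delay Deduction: −17 days → 18 June 2000.
Expiry of referenced patent IL-320774:
  Base: filing + 18 years → 22 December 1999.
  Office Delay Adjustment: +764 days → 24 January 2002.
Terminal disclaimer: IL-383908 expires on the earlier of 18 June 2000 and 24 January 2002.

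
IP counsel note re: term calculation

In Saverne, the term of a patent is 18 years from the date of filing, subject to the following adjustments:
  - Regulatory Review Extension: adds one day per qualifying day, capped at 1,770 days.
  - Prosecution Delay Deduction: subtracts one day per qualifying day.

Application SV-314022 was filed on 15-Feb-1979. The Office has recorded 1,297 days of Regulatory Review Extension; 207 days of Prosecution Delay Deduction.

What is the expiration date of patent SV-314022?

February 10, 2000

Base term: filing date + 18 years → 15 February 1997.
Regulatory Review Extension: 1297 days (within the 1770-day cap) → +1297 days → 4 September 2000.
Prosecution Delay Deduction: −207 days → 10 February 2000.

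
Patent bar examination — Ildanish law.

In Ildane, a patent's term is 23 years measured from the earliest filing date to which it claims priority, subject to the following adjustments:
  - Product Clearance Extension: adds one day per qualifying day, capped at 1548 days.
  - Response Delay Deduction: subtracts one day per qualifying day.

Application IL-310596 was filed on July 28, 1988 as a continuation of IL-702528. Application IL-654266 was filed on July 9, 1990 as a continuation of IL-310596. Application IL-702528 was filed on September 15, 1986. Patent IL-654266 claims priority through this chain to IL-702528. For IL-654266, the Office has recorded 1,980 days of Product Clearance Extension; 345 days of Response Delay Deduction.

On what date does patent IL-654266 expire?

Earliest priority filing: 15 September 1986.
Base term: 15 September 1986 + 23 years → 15 September 2009.
Product Clearance Extension: 1980 days claimed exceeds the 1548-day cap, so +1548 days → 11 December 2013.
Response Delay Deduction: −345 days → 31 December 2012.

2012-12-31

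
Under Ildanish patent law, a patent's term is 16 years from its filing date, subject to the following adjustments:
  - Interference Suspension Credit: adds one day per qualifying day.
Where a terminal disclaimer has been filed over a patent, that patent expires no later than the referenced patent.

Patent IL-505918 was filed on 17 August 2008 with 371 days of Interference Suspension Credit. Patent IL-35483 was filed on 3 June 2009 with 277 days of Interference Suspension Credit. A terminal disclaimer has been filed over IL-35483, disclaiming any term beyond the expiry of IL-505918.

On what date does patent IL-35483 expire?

Natural term of IL-35483:
  Base: filing + 16 years → 3 June 2025.
  Interference Suspension Credit: +277 days → 7 March 2026.
Expiry of referenced patent IL-505918:
  Base: filing + 16 years → 17 August 2024.
  Interference Suspension Credit: +371 days → 23 August 2025.
Terminal disclaimer: IL-35483 expires on the earlier of 7 March 2026 and 23 August 2025.

2025-08-23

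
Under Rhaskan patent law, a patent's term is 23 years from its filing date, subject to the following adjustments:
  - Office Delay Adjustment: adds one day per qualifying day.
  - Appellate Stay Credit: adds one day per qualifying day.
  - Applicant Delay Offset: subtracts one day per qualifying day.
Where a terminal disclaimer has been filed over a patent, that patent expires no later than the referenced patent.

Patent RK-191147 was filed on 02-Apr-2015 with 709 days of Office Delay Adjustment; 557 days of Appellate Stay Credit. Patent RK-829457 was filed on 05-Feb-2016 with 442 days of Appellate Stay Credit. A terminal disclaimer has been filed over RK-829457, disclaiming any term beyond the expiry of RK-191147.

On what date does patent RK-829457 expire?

Natural term of RK-829457:
  Base: filing + 23 years → 5 February 2039.
  Appellate Stay Credit: +442 days → 22 April 2040.
Expiry of referenced patent RK-191147:
  Base: filing + 23 years → 2 April 2038.
  Office Delay Adjustment: +709 days → 11 March 2040.
  Appellate Stay Credit: +557 days → 19 September 2041.
Terminal disclaimer: RK-829457 expires on the earlier of 22 April 2040 and 19 September 2041.

2040-04-22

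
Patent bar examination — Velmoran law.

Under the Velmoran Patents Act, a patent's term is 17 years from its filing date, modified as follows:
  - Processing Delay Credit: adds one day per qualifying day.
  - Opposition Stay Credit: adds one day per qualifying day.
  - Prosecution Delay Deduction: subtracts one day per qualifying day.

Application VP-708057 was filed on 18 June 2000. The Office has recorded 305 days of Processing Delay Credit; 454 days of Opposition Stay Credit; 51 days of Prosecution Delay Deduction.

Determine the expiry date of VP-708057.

2019-05-27

Base term: filing date + 17 years → 18 June 2017.
Processing Delay Credit: +305 days → 19 April 2018.
Opposition Stay Credit: +454 days → 17 July 2019.
Prosecution Delay Deduction: −51 days → 27 May 2019.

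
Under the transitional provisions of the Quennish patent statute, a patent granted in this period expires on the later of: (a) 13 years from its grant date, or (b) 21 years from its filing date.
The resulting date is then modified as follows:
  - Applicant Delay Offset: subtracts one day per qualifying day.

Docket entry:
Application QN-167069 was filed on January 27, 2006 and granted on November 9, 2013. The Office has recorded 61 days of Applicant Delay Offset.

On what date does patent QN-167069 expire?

November 27, 2026

(a) grant + 13 years → 9 November 2026.
(b) filing + 21 years → 27 January 2027.
Later of the two: 27 January 2027.
Applicant Delay Offset: −61 days → 27 November 2026.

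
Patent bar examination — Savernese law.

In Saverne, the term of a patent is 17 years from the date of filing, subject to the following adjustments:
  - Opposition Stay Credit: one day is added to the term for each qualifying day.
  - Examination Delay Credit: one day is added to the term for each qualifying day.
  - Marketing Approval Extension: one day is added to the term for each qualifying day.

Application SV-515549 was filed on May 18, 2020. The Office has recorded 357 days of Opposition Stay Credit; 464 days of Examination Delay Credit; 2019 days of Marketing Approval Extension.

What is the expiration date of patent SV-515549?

2045-02-25

Base term: filing date + 17 years → 18 May 2037.
Opposition Stay Credit: +357 days → 10 May 2038.
Examination Delay Credit: +464 days → 17 August 2039.
Marketing Approval Extension: +2019 days → 25 February 2045.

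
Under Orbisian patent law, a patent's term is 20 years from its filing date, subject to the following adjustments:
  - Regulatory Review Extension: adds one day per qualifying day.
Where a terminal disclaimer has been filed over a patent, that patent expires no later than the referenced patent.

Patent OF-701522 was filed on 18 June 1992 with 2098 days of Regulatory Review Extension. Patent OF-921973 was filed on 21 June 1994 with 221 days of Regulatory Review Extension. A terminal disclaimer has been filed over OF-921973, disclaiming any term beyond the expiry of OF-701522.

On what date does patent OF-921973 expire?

Natural term of OF-921973:
  Base: filing + 20 years → 21 June 2014.
  Regulatory Review Extension: +221 days → 28 January 2015.
Expiry of referenced patent OF-701522:
  Base: filing + 20 years → 18 June 2012.
  Regulatory Review Extension: +2098 days → 17 March 2018.
Terminal disclaimer: OF-921973 expires on the earlier of 28 January 2015 and 17 March 2018.

January 28, 2015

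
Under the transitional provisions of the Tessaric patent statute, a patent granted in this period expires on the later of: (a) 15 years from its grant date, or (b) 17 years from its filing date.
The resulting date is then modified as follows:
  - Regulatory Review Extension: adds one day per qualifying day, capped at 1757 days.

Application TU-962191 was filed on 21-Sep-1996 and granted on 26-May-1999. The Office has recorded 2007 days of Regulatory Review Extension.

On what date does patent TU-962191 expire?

2019-03-18

(a) grant + 15 years → 26 May 2014.
(b) filing + 17 years → 21 September 2013.
Later of the two: 26 May 2014.
Regulatory Review Extension: 2007 days claimed exceeds the 1757-day cap, so +1757 days → 18 March 2019.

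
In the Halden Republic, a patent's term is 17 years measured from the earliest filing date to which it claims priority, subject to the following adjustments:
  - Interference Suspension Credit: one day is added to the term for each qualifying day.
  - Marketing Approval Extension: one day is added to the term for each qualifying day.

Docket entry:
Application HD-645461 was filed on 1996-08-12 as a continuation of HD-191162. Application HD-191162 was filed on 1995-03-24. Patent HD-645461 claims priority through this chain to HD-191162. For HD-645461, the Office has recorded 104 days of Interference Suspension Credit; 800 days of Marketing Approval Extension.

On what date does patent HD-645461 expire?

Earliest priority filing: 24 March 1995.
Base term: 24 March 1995 + 17 years → 24 March 2012.
Interference Suspension Credit: +104 days → 6 July 2012.
Marketing Approval Extension: +800 days → 14 September 2014.

2014-09-14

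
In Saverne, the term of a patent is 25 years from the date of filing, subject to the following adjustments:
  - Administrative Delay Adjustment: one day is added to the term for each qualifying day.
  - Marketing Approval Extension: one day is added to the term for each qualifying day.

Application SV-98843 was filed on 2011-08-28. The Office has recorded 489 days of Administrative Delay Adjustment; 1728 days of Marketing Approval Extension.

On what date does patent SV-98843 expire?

September 23, 2042

Base term: filing date + 25 years → 28 August 2036.
Administrative Delay Adjustment: +489 days → 30 December 2037.
Marketing Approval Extension: +1728 days → 23 September 2042.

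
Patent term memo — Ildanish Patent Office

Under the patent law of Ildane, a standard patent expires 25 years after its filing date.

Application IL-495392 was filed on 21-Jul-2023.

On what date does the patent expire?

2048-07-21

Filing date + 25 years → 21 July 2048.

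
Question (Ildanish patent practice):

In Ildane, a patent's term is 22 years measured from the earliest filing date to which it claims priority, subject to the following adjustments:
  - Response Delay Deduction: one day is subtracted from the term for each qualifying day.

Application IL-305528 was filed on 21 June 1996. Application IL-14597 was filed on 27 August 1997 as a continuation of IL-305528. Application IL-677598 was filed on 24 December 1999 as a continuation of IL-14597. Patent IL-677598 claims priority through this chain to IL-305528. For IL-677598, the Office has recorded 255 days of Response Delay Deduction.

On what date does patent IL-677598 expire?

October 9, 2017

Earliest priority filing: 21 June 1996.
Base term: 21 June 1996 + 22 years → 21 June 2018.
Response Delay Deduction: −255 days → 9 October 2017.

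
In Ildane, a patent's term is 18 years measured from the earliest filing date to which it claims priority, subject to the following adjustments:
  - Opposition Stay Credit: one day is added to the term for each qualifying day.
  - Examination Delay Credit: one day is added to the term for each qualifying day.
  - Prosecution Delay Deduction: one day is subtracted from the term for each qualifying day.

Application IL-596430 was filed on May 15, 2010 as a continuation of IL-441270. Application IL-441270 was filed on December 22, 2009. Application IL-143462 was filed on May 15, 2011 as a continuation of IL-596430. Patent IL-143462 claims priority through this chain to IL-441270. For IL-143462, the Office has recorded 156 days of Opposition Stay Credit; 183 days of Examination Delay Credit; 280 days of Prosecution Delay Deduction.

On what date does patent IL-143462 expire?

2028-02-19

Earliest priority filing: 22 December 2009.
Base term: 22 December 2009 + 18 years → 22 December 2027.
Opposition Stay Credit: +156 days → 26 May 2028.
Examination Delay Credit: +183 days → 25 November 2028.
Prosecution Delay Deduction: −280 days → 19 February 2028.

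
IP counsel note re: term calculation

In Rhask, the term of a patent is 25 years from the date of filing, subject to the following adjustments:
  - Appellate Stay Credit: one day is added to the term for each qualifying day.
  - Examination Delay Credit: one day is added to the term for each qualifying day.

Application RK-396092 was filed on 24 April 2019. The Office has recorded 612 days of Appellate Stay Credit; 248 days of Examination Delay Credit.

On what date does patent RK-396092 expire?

Base term: filing date + 25 years → 24 April 2044.
Appellate Stay Credit: +612 days → 27 December 2045.
Examination Delay Credit: +248 days → 1 September 2046.

2046-09-01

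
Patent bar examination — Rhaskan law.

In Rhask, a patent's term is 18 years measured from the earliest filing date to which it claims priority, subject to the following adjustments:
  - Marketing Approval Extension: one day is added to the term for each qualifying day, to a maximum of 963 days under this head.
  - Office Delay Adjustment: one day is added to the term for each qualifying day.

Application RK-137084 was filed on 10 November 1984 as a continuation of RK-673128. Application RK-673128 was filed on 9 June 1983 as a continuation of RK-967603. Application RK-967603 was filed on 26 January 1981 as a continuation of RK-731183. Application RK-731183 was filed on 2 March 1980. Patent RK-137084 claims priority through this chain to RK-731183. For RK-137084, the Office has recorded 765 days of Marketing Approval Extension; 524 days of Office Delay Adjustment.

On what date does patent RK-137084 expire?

2001-09-11

Earliest priority filing: 2 March 1980.
Base term: 2 March 1980 + 18 years → 2 March 1998.
Marketing Approval Extension: 765 days (within the 963-day cap) → +765 days → 5 April 2000.
Office Delay Adjustment: +524 days → 11 September 2001.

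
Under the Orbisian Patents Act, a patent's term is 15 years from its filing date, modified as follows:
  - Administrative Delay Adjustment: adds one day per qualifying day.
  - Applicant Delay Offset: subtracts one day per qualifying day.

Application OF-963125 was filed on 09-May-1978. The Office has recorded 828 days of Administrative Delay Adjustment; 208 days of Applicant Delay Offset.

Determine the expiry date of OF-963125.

Base term: filing date + 15 years → 9 May 1993.
Administrative Delay Adjustment: +828 days → 15 August 1995.
Applicant Delay Offset: −208 days → 19 January 1995.

1995-01-19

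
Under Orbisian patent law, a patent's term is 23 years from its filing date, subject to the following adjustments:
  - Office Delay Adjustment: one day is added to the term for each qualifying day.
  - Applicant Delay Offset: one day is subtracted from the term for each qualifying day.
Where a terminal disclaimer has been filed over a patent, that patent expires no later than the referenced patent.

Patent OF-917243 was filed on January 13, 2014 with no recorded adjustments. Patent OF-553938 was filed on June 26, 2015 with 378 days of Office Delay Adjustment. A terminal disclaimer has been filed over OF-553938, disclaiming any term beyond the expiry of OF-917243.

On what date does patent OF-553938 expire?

January 13, 2037

Natural term of OF-553938:
  Base: filing + 23 years → 26 June 2038.
  Office Delay Adjustment: +378 days → 9 July 2039.
Expiry of referenced patent OF-917243:
  Base: filing + 23 years → 13 January 2037.
Terminal disclaimer: OF-553938 expires on the earlier of 9 July 2039 and 13 January 2037.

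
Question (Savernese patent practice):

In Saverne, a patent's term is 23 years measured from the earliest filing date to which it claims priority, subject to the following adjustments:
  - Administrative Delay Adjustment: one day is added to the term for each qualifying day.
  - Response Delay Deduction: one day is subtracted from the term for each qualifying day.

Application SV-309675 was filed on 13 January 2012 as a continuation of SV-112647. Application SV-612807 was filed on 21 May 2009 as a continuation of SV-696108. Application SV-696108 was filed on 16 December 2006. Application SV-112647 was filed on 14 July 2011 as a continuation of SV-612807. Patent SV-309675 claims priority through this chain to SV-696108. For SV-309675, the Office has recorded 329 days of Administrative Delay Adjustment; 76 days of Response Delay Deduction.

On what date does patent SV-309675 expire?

2030-08-26

Earliest priority filing: 16 December 2006.
Base term: 16 December 2006 + 23 years → 16 December 2029.
Administrative Delay Adjustment: +329 days → 10 November 2030.
Response Delay Deduction: −76 days → 26 August 2030.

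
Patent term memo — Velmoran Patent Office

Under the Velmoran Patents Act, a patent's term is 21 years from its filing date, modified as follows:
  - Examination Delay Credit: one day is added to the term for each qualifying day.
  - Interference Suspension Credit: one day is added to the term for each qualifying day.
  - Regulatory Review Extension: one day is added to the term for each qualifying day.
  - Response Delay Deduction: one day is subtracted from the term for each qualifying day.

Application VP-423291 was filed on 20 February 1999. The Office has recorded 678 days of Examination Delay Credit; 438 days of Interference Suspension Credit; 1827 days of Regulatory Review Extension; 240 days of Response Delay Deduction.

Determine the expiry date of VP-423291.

2027-07-16

Base term: filing date + 21 years → 20 February 2020.
Examination Delay Credit: +678 days → 29 December 2021.
Interference Suspension Credit: +438 days → 12 March 2023.
Regulatory Review Extension: +1827 days → 12 March 2028.
Response Delay Deduction: −240 days → 16 July 2027.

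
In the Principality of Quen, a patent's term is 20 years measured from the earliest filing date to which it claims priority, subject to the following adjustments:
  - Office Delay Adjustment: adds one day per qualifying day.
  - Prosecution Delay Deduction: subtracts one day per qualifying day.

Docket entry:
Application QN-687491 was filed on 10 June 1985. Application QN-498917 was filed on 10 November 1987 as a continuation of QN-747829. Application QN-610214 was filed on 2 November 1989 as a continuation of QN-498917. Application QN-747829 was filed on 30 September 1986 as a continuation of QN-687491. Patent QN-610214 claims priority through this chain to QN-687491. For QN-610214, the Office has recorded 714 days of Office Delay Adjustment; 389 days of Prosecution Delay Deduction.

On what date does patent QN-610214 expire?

Earliest priority filing: 10 June 1985.
Base term: 10 June 1985 + 20 years → 10 June 2005.
Office Delay Adjustment: +714 days → 25 May 2007.
Prosecution Delay Deduction: −389 days → 1 May 2006.

May 1, 2006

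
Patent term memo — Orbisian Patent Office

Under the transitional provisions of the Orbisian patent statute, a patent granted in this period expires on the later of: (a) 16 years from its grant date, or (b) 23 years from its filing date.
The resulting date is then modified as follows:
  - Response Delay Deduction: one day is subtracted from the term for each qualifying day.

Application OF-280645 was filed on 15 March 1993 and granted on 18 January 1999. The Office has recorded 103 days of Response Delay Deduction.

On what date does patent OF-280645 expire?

(a) grant + 16 years → 18 January 2015.
(b) filing + 23 years → 15 March 2016.
Later of the two: 15 March 2016.
Response Delay Deduction: −103 days → 3 December 2015.

December 3, 2015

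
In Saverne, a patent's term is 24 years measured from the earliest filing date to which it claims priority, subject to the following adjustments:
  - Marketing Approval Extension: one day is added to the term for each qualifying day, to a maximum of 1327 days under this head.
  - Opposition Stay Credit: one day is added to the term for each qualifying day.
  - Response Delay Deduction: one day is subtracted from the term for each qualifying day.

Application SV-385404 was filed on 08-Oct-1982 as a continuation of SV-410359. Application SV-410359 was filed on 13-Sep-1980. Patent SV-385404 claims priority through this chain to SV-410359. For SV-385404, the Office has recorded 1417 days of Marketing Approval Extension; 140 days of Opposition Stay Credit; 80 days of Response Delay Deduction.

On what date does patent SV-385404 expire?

July 1, 2008

Earliest priority filing: 13 September 1980.
Base term: 13 September 1980 + 24 years → 13 September 2004.
Marketing Approval Extension: 1417 days claimed exceeds the 1327-day cap, so +1327 days → 2 May 2008.
Opposition Stay Credit: +140 days → 19 September 2008.
Response Delay Deduction: −80 days → 1 July 2008.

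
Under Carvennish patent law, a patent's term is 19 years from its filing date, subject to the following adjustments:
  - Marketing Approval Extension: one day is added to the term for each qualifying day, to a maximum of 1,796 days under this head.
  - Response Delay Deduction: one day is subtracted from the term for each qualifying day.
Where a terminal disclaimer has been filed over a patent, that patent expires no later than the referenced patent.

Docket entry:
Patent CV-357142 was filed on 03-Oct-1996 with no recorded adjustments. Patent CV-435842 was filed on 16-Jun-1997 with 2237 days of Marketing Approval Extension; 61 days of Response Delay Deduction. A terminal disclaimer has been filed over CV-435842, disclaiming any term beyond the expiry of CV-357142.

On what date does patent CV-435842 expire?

October 3, 2015

Natural term of CV-435842:
  Base: filing + 19 years → 16 June 2016.
  Marketing Approval Extension: 2237 days claimed exceeds the 1796-day cap, so +1796 days → 17 May 2021.
  Response Delay Deduction: −61 days → 17 March 2021.
Expiry of referenced patent CV-357142:
  Base: filing + 19 years → 3 October 2015.
Terminal disclaimer: CV-435842 expires on the earlier of 17 March 2021 and 3 October 2015.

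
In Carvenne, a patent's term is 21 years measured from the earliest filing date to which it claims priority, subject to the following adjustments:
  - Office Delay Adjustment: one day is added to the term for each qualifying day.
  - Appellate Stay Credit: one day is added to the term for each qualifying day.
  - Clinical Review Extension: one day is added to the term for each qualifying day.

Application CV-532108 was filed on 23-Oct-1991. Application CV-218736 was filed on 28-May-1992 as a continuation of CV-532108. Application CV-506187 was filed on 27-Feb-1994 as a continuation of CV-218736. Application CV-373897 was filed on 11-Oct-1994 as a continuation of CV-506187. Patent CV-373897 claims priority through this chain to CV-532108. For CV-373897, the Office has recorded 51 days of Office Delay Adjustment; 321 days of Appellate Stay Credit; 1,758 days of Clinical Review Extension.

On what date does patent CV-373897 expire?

Earliest priority filing: 23 October 1991.
Base term: 23 October 1991 + 21 years → 23 October 2012.
Office Delay Adjustment: +51 days → 13 December 2012.
Appellate Stay Credit: +321 days → 30 October 2013.
Clinical Review Extension: +1758 days → 23 August 2018.

2018-08-23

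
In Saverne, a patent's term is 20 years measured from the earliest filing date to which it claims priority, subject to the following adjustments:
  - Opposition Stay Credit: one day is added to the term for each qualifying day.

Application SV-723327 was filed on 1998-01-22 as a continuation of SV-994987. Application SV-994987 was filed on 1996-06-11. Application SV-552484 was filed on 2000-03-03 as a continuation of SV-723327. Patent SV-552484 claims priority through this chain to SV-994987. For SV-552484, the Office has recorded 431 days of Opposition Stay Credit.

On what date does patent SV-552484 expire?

Earliest priority filing: 11 June 1996.
Base term: 11 June 1996 + 20 years → 11 June 2016.
Opposition Stay Credit: +431 days → 16 August 2017.

August 16, 2017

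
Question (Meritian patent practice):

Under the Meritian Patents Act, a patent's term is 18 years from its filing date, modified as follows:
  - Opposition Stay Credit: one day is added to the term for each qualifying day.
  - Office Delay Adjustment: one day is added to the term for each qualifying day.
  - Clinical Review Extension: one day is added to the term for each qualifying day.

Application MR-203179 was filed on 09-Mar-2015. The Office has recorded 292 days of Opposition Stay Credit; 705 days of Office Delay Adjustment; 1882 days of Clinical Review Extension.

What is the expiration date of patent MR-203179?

Base term: filing date + 18 years → 9 March 2033.
Opposition Stay Credit: +292 days → 26 December 2033.
Office Delay Adjustment: +705 days → 1 December 2035.
Clinical Review Extension: +1882 days → 25 January 2041.

2041-01-25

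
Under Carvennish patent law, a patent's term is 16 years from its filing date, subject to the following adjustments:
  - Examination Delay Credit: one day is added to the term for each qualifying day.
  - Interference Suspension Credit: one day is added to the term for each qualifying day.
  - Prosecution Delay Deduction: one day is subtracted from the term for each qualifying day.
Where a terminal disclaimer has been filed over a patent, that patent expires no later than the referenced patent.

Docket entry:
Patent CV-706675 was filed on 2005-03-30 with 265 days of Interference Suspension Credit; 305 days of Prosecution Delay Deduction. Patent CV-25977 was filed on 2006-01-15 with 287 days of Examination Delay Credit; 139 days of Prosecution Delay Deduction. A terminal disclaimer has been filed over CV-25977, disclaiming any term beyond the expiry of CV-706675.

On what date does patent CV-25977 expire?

February 18, 2021

Natural term of CV-25977:
  Base: filing + 16 years → 15 January 2022.
  Examination Delay Credit: +287 days → 29 October 2022.
  Prosecution Delay Deduction: −139 days → 12 June 2022.
Expiry of referenced patent CV-706675:
  Base: filing + 16 years → 30 March 2021.
  Interference Suspension Credit: +265 days → 20 December 2021.
  Prosecution Delay Deduction: −305 days → 18 February 2021.
Terminal disclaimer: CV-25977 expires on the earlier of 12 June 2022 and 18 February 2021.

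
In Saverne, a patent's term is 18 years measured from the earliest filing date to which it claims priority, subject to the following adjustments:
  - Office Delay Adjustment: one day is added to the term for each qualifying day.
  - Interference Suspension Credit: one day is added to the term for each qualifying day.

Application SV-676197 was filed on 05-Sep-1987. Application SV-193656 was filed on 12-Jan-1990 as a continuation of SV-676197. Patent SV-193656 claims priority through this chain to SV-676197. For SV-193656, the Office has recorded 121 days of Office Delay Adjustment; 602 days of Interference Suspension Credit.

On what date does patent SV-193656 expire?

2007-08-29

Earliest priority filing: 5 September 1987.
Base term: 5 September 1987 + 18 years → 5 September 2005.
Office Delay Adjustment: +121 days → 4 January 2006.
Interference Suspension Credit: +602 days → 29 August 2007.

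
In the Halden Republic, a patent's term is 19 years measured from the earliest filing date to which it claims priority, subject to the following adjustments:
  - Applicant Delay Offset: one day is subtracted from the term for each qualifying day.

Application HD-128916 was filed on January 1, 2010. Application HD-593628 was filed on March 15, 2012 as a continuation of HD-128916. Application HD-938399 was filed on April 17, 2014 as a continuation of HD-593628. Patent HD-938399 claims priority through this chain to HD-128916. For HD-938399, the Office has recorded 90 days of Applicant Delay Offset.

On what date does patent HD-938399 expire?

Earliest priority filing: 1 January 2010.
Base term: 1 January 2010 + 19 years → 1 January 2029.
Applicant Delay Offset: −90 days → 3 October 2028.

October 3, 2028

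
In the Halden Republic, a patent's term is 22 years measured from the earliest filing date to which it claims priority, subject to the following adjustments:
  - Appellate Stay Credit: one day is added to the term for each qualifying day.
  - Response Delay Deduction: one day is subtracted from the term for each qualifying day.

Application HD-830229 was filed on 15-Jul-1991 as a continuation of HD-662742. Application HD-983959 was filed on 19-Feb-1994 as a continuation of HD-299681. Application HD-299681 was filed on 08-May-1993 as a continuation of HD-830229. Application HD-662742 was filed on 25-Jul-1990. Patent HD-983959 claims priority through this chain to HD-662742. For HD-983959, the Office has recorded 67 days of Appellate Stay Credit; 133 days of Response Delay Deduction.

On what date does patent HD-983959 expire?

2012-05-20

Earliest priority filing: 25 July 1990.
Base term: 25 July 1990 + 22 years → 25 July 2012.
Appellate Stay Credit: +67 days → 30 September 2012.
Response Delay Deduction: −133 days → 20 May 2012.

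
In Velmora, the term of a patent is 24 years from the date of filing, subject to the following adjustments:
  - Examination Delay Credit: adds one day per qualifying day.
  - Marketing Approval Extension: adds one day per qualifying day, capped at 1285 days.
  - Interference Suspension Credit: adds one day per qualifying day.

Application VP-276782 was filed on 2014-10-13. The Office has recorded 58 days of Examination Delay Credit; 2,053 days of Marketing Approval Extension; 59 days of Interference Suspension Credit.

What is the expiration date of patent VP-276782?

Base term: filing date + 24 years → 13 October 2038.
Examination Delay Credit: +58 days → 10 December 2038.
Marketing Approval Extension: 2053 days claimed exceeds the 1285-day cap, so +1285 days → 17 June 2042.
Interference Suspension Credit: +59 days → 15 August 2042.

August 15, 2042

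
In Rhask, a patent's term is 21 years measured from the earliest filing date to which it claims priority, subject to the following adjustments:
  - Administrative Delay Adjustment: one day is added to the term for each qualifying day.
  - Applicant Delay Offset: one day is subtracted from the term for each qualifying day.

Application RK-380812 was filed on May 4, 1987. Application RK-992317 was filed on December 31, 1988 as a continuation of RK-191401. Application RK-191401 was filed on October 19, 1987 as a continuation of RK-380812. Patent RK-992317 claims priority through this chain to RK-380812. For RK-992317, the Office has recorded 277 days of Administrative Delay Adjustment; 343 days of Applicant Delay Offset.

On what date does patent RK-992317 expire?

February 28, 2008

Earliest priority filing: 4 May 1987.
Base term: 4 May 1987 + 21 years → 4 May 2008.
Administrative Delay Adjustment: +277 days → 5 February 2009.
Applicant Delay Offset: −343 days → 28 February 2008.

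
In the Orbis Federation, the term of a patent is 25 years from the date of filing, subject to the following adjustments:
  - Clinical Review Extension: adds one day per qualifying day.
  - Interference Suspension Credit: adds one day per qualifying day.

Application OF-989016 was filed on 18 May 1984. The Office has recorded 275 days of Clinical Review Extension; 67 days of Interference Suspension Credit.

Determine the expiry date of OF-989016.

Base term: filing date + 25 years → 18 May 2009.
Clinical Review Extension: +275 days → 17 February 2010.
Interference Suspension Credit: +67 days → 25 April 2010.

2010-04-25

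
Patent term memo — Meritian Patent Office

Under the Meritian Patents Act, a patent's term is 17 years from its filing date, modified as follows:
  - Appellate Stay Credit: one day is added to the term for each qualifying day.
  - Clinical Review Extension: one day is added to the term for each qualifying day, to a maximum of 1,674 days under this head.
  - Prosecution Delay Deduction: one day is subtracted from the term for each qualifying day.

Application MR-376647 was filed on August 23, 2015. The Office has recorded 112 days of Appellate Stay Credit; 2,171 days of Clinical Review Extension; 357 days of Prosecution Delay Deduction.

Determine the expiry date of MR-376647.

Base term: filing date + 17 years → 23 August 2032.
Appellate Stay Credit: +112 days → 13 December 2032.
Clinical Review Extension: 2171 days claimed exceeds the 1674-day cap, so +1674 days → 14 July 2037.
Prosecution Delay Deduction: −357 days → 22 July 2036.

July 22, 2036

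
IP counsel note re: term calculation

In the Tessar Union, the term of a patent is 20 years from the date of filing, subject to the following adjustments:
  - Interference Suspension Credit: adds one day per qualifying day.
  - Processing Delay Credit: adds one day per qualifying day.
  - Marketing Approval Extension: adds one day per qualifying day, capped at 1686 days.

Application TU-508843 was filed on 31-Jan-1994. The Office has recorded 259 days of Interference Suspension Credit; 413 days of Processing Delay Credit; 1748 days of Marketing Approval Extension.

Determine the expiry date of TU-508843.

Base term: filing date + 20 years → 31 January 2014.
Interference Suspension Credit: +259 days → 17 October 2014.
Processing Delay Credit: +413 days → 4 December 2015.
Marketing Approval Extension: 1748 days claimed exceeds the 1686-day cap, so +1686 days → 16 July 2020.

July 16, 2020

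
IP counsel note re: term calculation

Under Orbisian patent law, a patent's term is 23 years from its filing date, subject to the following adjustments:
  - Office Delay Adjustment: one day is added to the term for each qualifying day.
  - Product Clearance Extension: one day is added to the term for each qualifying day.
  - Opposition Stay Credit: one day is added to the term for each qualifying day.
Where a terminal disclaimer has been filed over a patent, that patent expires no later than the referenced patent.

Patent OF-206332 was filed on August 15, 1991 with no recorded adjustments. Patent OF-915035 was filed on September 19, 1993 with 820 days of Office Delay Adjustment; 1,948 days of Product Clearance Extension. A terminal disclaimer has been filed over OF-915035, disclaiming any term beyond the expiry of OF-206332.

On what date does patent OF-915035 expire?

August 15, 2014

Natural term of OF-915035:
  Base: filing + 23 years → 19 September 2016.
  Office Delay Adjustment: +820 days → 18 December 2018.
  Product Clearance Extension: +1948 days → 18 April 2024.
Expiry of referenced patent OF-206332:
  Base: filing + 23 years → 15 August 2014.
Terminal disclaimer: OF-915035 expires on the earlier of 18 April 2024 and 15 August 2014.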